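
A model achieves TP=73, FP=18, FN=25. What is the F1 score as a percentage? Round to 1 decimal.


Precision = TP / (TP + FP) = 73 / 91 = 0.8022
Recall = TP / (TP + FN) = 73 / 98 = 0.7449
F1 = 2 * P * R / (P + R)
= 2 * 0.8022 * 0.7449 / (0.8022 + 0.7449)
= 1.1951 / 1.5471
= 0.7725
As percentage: 77.2%

77.2


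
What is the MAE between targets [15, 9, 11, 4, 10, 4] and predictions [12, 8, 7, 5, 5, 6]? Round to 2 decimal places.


Absolute errors: [3, 1, 4, 1, 5, 2]
Sum of absolute errors = 16
MAE = 16 / 6 = 2.67

2.67


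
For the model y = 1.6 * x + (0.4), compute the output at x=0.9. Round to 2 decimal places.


y = 1.6 * 0.9 + (0.4)
= 1.44 + (0.4)
= 1.84

1.84


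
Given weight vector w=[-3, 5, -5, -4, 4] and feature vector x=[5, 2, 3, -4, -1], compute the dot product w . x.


Element-wise products:
-3 * 5 = -15
5 * 2 = 10
-5 * 3 = -15
-4 * -4 = 16
4 * -1 = -4
Sum = -15 + 10 + -15 + 16 + -4
= -8

-8


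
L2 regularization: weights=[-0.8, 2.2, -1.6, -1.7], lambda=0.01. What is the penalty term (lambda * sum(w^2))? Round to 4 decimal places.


Squaring each weight:
(-0.8)^2 = 0.64
2.2^2 = 4.84
(-1.6)^2 = 2.56
(-1.7)^2 = 2.89
Sum of squares = 10.93
Penalty = 0.01 * 10.93 = 0.1093

0.1093


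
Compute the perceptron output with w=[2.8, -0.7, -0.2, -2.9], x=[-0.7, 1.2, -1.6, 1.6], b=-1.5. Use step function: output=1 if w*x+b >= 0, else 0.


z = w . x + b
= 2.8*-0.7 + -0.7*1.2 + -0.2*-1.6 + -2.9*1.6 + -1.5
= -1.96 + -0.84 + 0.32 + -4.64 + -1.5
= -7.12 + -1.5
= -8.62
Since z = -8.62 < 0, output = 0

0


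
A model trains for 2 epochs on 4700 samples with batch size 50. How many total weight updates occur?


Iterations per epoch = 4700 / 50 = 94
Total updates = iterations_per_epoch * epochs
= 94 * 2
= 188

188


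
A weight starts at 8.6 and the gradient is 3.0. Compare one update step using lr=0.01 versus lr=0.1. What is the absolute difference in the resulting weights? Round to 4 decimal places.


With lr=0.01: w_new = 8.6 - 0.01 * 3.0 = 8.57
With lr=0.1: w_new = 8.6 - 0.1 * 3.0 = 8.3
Absolute difference = |8.57 - 8.3|
= 0.2700

0.2700


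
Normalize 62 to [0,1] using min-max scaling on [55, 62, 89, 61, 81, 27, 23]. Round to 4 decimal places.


Min = 23, Max = 89
Range = 89 - 23 = 66
Scaled = (x - min) / (max - min)
= (62 - 23) / 66
= 39 / 66
= 0.5909

0.5909


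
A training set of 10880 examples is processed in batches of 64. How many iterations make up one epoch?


Iterations per epoch = dataset_size / batch_size
= 10880 / 64
= 170

170


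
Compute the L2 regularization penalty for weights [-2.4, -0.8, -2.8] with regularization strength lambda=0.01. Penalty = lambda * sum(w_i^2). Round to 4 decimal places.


Squaring each weight:
(-2.4)^2 = 5.76
(-0.8)^2 = 0.64
(-2.8)^2 = 7.84
Sum of squares = 14.24
Penalty = 0.01 * 14.24 = 0.1424

0.1424


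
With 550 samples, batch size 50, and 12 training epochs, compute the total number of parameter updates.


Iterations per epoch = 550 / 50 = 11
Total updates = iterations_per_epoch * epochs
= 11 * 12
= 132

132


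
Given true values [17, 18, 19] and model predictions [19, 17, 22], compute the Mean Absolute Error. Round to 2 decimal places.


Absolute errors: [2, 1, 3]
Sum of absolute errors = 6
MAE = 6 / 3 = 2.00

2.00


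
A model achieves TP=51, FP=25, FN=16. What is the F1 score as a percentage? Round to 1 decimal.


Precision = TP / (TP + FP) = 51 / 76 = 0.6711
Recall = TP / (TP + FN) = 51 / 67 = 0.7612
F1 = 2 * P * R / (P + R)
= 2 * 0.6711 * 0.7612 / (0.6711 + 0.7612)
= 1.0216 / 1.4322
= 0.7133
As percentage: 71.3%

71.3


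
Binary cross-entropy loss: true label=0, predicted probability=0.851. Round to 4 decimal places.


For y=0: Loss = -log(1-p)
= -log(1 - 0.851)
= -log(0.149)
= -(-1.9038)
= 1.9038

1.9038


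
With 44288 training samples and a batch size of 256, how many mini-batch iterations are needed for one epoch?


Iterations per epoch = dataset_size / batch_size
= 44288 / 256
= 173

173


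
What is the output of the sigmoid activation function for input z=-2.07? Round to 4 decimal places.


sigmoid(z) = 1 / (1 + exp(-z))
exp(-(-2.07)) = exp(2.07) = 7.9248
1 + 7.9248 = 8.9248
1 / 8.9248 = 0.1120

0.1120


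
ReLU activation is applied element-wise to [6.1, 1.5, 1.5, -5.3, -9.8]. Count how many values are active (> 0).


ReLU(x) = max(0, x) for each element:
ReLU(6.1) = 6.1
ReLU(1.5) = 1.5
ReLU(1.5) = 1.5
ReLU(-5.3) = 0
ReLU(-9.8) = 0
Active neurons (>0): 3

3


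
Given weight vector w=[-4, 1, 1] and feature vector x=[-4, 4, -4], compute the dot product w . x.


Element-wise products:
-4 * -4 = 16
1 * 4 = 4
1 * -4 = -4
Sum = 16 + 4 + -4
= 16

16


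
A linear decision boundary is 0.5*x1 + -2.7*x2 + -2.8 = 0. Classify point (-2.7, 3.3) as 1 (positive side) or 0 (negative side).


Compute 0.5 * -2.7 + -2.7 * 3.3 + -2.8
= -1.35 + -8.91 + -2.8
= -13.06
Since -13.06 < 0, the point is on the negative side.

0


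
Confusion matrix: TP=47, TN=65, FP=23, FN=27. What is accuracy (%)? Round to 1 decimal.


Accuracy = (TP + TN) / (TP + TN + FP + FN) * 100
= (47 + 65) / (47 + 65 + 23 + 27)
= 112 / 162
= 0.6914
= 69.1%

69.1


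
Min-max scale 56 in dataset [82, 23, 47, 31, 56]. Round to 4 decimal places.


Min = 23, Max = 82
Range = 82 - 23 = 59
Scaled = (x - min) / (max - min)
= (56 - 23) / 59
= 33 / 59
= 0.5593

0.5593


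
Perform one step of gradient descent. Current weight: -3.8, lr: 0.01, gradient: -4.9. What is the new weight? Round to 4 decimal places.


w_new = w_old - lr * gradient
= -3.8 - 0.01 * -4.9
= -3.8 - (-0.049)
= -3.7510

-3.7510


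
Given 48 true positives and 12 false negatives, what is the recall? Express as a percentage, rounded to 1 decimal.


Recall = TP / (TP + FN) * 100
= 48 / (48 + 12)
= 48 / 60
= 0.8
= 80.0%

80.0


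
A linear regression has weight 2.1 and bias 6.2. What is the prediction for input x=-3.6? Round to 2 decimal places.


y = 2.1 * -3.6 + (6.2)
= -7.56 + (6.2)
= -1.36

-1.36


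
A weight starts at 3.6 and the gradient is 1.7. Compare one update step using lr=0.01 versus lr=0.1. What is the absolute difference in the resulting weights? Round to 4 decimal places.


With lr=0.01: w_new = 3.6 - 0.01 * 1.7 = 3.583
With lr=0.1: w_new = 3.6 - 0.1 * 1.7 = 3.43
Absolute difference = |3.583 - 3.43|
= 0.1530

0.1530


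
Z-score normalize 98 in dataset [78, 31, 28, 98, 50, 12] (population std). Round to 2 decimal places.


Mean = (78 + 31 + 28 + 98 + 50 + 12) / 6 = 49.5
Variance = sum((x_i - mean)^2) / n = 895.9167
Std = sqrt(895.9167) = 29.9319
Z = (x - mean) / std
= (98 - 49.5) / 29.9319
= 48.5 / 29.9319
= 1.62

1.62


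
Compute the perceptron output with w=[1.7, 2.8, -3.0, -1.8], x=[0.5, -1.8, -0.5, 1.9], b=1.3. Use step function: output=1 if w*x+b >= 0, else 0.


z = w . x + b
= 1.7*0.5 + 2.8*-1.8 + -3.0*-0.5 + -1.8*1.9 + 1.3
= 0.85 + -5.04 + 1.5 + -3.42 + 1.3
= -6.11 + 1.3
= -4.81
Since z = -4.81 < 0, output = 0

0


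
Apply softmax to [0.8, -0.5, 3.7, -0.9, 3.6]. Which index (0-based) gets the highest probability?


Softmax is a monotonic transformation, so it preserves the argmax.
We need to find the index of the maximum logit.
Index 0: 0.8
Index 1: -0.5
Index 2: 3.7
Index 3: -0.9
Index 4: 3.6
Maximum logit = 3.7 at index 2

2


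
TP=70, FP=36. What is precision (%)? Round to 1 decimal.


Precision = TP / (TP + FP) * 100
= 70 / (70 + 36)
= 70 / 106
= 0.6604
= 66.0%

66.0


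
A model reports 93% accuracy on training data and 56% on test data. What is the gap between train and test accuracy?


Gap = train_accuracy - test_accuracy
= 93 - 56
= 37%
This large gap strongly indicates overfitting.

37


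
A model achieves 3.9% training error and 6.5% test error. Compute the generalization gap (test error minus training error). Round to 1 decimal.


Generalization gap = test_error - train_error
= 6.5 - 3.9
= 2.6%
A moderate gap.

2.6


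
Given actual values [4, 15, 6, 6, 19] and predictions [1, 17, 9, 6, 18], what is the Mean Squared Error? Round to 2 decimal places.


Differences: [3, -2, -3, 0, 1]
Squared errors: [9, 4, 9, 0, 1]
Sum of squared errors = 23
MSE = 23 / 5 = 4.60

4.60


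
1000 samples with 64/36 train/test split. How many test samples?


Train samples = 1000 * 64% = 640
Test samples = 1000 - 640
= 360

360


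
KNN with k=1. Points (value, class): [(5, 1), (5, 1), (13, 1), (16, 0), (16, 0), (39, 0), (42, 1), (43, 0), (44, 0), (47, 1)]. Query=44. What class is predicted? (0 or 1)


Distances from query 44:
Point 44 (class 0): distance = 0
K=1 nearest neighbors: classes = [0]
Votes for class 1: 0 / 1
Majority vote => class 0

0


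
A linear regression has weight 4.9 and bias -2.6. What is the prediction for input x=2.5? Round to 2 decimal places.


y = 4.9 * 2.5 + (-2.6)
= 12.25 + (-2.6)
= 9.65

9.65


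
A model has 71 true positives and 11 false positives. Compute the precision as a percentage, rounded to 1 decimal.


Precision = TP / (TP + FP) * 100
= 71 / (71 + 11)
= 71 / 82
= 0.8659
= 86.6%

86.6


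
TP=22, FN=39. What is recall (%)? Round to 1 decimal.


Recall = TP / (TP + FN) * 100
= 22 / (22 + 39)
= 22 / 61
= 0.3607
= 36.1%

36.1


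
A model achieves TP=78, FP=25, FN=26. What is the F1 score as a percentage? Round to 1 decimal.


Precision = TP / (TP + FP) = 78 / 103 = 0.7573
Recall = TP / (TP + FN) = 78 / 104 = 0.75
F1 = 2 * P * R / (P + R)
= 2 * 0.7573 * 0.75 / (0.7573 + 0.75)
= 1.1359 / 1.5073
= 0.7536
As percentage: 75.4%

75.4


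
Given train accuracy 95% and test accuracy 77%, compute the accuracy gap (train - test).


Gap = train_accuracy - test_accuracy
= 95 - 77
= 18%
This gap suggests the model is overfitting.

18


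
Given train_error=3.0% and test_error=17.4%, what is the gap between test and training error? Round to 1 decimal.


Generalization gap = test_error - train_error
= 17.4 - 3.0
= 14.4%
A large gap suggests overfitting.

14.4


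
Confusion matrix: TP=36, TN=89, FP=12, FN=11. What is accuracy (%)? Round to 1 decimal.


Accuracy = (TP + TN) / (TP + TN + FP + FN) * 100
= (36 + 89) / (36 + 89 + 12 + 11)
= 125 / 148
= 0.8446
= 84.5%

84.5


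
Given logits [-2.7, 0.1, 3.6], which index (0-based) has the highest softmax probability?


Softmax is a monotonic transformation, so it preserves the argmax.
We need to find the index of the maximum logit.
Index 0: -2.7
Index 1: 0.1
Index 2: 3.6
Maximum logit = 3.6 at index 2

2


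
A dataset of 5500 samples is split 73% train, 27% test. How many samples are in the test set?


Train samples = 5500 * 73% = 4015
Test samples = 5500 - 4015
= 1485

1485


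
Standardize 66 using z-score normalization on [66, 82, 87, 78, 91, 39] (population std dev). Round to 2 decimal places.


Mean = (66 + 82 + 87 + 78 + 91 + 39) / 6 = 73.8333
Variance = sum((x_i - mean)^2) / n = 304.4722
Std = sqrt(304.4722) = 17.4491
Z = (x - mean) / std
= (66 - 73.8333) / 17.4491
= -7.8333 / 17.4491
= -0.45

-0.45


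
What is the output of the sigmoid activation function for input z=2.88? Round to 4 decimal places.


sigmoid(z) = 1 / (1 + exp(-z))
exp(-(2.88)) = exp(-2.88) = 0.0561
1 + 0.0561 = 1.0561
1 / 1.0561 = 0.9468

0.9468


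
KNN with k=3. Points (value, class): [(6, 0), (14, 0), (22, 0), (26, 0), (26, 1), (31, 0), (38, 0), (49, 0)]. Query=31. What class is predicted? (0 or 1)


Distances from query 31:
Point 31 (class 0): distance = 0
Point 26 (class 0): distance = 5
Point 26 (class 1): distance = 5
K=3 nearest neighbors: classes = [0, 0, 1]
Votes for class 1: 1 / 3
Majority vote => class 0

0


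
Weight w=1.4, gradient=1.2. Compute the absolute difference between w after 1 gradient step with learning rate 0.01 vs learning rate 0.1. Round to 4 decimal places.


With lr=0.01: w_new = 1.4 - 0.01 * 1.2 = 1.388
With lr=0.1: w_new = 1.4 - 0.1 * 1.2 = 1.28
Absolute difference = |1.388 - 1.28|
= 0.1080

0.1080


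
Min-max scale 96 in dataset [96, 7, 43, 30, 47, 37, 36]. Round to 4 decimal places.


Min = 7, Max = 96
Range = 96 - 7 = 89
Scaled = (x - min) / (max - min)
= (96 - 7) / 89
= 89 / 89
= 1.0000

1.0000


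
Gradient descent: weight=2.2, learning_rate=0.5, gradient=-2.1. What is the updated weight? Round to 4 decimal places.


w_new = w_old - lr * gradient
= 2.2 - 0.5 * -2.1
= 2.2 - (-1.05)
= 3.2500

3.2500


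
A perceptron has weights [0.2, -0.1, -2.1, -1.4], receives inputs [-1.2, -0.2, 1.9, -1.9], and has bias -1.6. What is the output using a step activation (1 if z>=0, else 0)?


z = w . x + b
= 0.2*-1.2 + -0.1*-0.2 + -2.1*1.9 + -1.4*-1.9 + -1.6
= -0.24 + 0.02 + -3.99 + 2.66 + -1.6
= -1.55 + -1.6
= -3.15
Since z = -3.15 < 0, output = 0

0


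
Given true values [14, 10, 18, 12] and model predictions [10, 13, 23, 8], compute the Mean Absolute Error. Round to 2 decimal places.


Absolute errors: [4, 3, 5, 4]
Sum of absolute errors = 16
MAE = 16 / 4 = 4.00

4.00


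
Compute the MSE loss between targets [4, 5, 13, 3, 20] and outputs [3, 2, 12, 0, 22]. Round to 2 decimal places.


Differences: [1, 3, 1, 3, -2]
Squared errors: [1, 9, 1, 9, 4]
Sum of squared errors = 24
MSE = 24 / 5 = 4.80

4.80


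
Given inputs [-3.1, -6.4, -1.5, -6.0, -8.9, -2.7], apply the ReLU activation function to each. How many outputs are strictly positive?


ReLU(x) = max(0, x) for each element:
ReLU(-3.1) = 0
ReLU(-6.4) = 0
ReLU(-1.5) = 0
ReLU(-6.0) = 0
ReLU(-8.9) = 0
ReLU(-2.7) = 0
Active neurons (>0): 0

0


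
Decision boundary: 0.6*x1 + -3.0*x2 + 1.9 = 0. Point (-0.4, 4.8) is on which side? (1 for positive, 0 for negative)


Compute 0.6 * -0.4 + -3.0 * 4.8 + 1.9
= -0.24 + -14.4 + 1.9
= -12.74
Since -12.74 < 0, the point is on the negative side.

0


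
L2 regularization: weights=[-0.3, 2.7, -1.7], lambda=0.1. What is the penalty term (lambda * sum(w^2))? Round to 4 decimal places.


Squaring each weight:
(-0.3)^2 = 0.09
2.7^2 = 7.29
(-1.7)^2 = 2.89
Sum of squares = 10.27
Penalty = 0.1 * 10.27 = 1.0270

1.0270


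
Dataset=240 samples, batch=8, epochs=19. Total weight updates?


Iterations per epoch = 240 / 8 = 30
Total updates = iterations_per_epoch * epochs
= 30 * 19
= 570

570


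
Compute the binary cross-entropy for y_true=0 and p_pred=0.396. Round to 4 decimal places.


For y=0: Loss = -log(1-p)
= -log(1 - 0.396)
= -log(0.604)
= -(-0.5042)
= 0.5042

0.5042


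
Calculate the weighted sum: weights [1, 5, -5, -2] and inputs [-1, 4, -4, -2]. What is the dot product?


Element-wise products:
1 * -1 = -1
5 * 4 = 20
-5 * -4 = 20
-2 * -2 = 4
Sum = -1 + 20 + 20 + 4
= 43

43


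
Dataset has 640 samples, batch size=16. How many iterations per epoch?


Iterations per epoch = dataset_size / batch_size
= 640 / 16
= 40

40


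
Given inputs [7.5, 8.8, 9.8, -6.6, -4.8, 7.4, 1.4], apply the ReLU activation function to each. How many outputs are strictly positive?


ReLU(x) = max(0, x) for each element:
ReLU(7.5) = 7.5
ReLU(8.8) = 8.8
ReLU(9.8) = 9.8
ReLU(-6.6) = 0
ReLU(-4.8) = 0
ReLU(7.4) = 7.4
ReLU(1.4) = 1.4
Active neurons (>0): 5

5


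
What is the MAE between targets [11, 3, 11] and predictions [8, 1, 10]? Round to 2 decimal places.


Absolute errors: [3, 2, 1]
Sum of absolute errors = 6
MAE = 6 / 3 = 2.00

2.00


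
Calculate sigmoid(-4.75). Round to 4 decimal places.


sigmoid(z) = 1 / (1 + exp(-z))
exp(-(-4.75)) = exp(4.75) = 115.5843
1 + 115.5843 = 116.5843
1 / 116.5843 = 0.0086

0.0086


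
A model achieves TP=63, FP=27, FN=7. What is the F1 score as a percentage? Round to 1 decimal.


Precision = TP / (TP + FP) = 63 / 90 = 0.7
Recall = TP / (TP + FN) = 63 / 70 = 0.9
F1 = 2 * P * R / (P + R)
= 2 * 0.7 * 0.9 / (0.7 + 0.9)
= 1.26 / 1.6
= 0.7875
As percentage: 78.8%

78.8


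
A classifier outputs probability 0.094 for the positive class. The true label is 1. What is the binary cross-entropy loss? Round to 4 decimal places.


For y=1: Loss = -log(p)
= -log(0.094)
= -(-2.3645)
= 2.3645

2.3645


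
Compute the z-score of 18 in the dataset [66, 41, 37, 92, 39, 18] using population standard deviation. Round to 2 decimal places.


Mean = (66 + 41 + 37 + 92 + 39 + 18) / 6 = 48.8333
Variance = sum((x_i - mean)^2) / n = 567.8056
Std = sqrt(567.8056) = 23.8287
Z = (x - mean) / std
= (18 - 48.8333) / 23.8287
= -30.8333 / 23.8287
= -1.29

-1.29


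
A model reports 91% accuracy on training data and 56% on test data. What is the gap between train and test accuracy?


Gap = train_accuracy - test_accuracy
= 91 - 56
= 35%
This large gap strongly indicates overfitting.

35


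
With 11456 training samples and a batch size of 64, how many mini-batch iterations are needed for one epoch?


Iterations per epoch = dataset_size / batch_size
= 11456 / 64
= 179

179


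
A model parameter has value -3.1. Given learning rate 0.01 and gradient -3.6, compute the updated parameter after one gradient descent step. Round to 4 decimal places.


w_new = w_old - lr * gradient
= -3.1 - 0.01 * -3.6
= -3.1 - (-0.036)
= -3.0640

-3.0640


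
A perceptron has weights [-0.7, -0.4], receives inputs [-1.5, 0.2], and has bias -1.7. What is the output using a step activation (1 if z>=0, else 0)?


z = w . x + b
= -0.7*-1.5 + -0.4*0.2 + -1.7
= 1.05 + -0.08 + -1.7
= 0.97 + -1.7
= -0.73
Since z = -0.73 < 0, output = 0

0


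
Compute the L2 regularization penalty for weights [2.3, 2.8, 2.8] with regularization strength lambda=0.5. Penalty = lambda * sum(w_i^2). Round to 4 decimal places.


Squaring each weight:
2.3^2 = 5.29
2.8^2 = 7.84
2.8^2 = 7.84
Sum of squares = 20.97
Penalty = 0.5 * 20.97 = 10.4850

10.4850


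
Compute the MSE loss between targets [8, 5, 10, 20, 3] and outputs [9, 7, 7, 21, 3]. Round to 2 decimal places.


Differences: [-1, -2, 3, -1, 0]
Squared errors: [1, 4, 9, 1, 0]
Sum of squared errors = 15
MSE = 15 / 5 = 3.00

3.00


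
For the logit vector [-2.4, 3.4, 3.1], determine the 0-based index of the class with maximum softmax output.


Softmax is a monotonic transformation, so it preserves the argmax.
We need to find the index of the maximum logit.
Index 0: -2.4
Index 1: 3.4
Index 2: 3.1
Maximum logit = 3.4 at index 1

1


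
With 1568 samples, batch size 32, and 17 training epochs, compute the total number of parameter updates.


Iterations per epoch = 1568 / 32 = 49
Total updates = iterations_per_epoch * epochs
= 49 * 17
= 833

833


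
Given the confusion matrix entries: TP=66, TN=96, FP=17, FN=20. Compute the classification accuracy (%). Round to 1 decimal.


Accuracy = (TP + TN) / (TP + TN + FP + FN) * 100
= (66 + 96) / (66 + 96 + 17 + 20)
= 162 / 199
= 0.8141
= 81.4%

81.4


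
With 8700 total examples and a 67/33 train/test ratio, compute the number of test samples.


Train samples = 8700 * 67% = 5829
Test samples = 8700 - 5829
= 2871

2871


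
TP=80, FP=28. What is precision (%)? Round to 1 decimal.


Precision = TP / (TP + FP) * 100
= 80 / (80 + 28)
= 80 / 108
= 0.7407
= 74.1%

74.1


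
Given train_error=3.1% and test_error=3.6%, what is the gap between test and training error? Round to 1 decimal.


Generalization gap = test_error - train_error
= 3.6 - 3.1
= 0.5%
A small gap suggests good generalization.

0.5


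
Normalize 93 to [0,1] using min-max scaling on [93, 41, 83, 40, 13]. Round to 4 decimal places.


Min = 13, Max = 93
Range = 93 - 13 = 80
Scaled = (x - min) / (max - min)
= (93 - 13) / 80
= 80 / 80
= 1.0000

1.0000


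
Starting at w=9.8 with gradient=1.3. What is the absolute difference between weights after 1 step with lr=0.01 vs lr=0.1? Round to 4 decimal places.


With lr=0.01: w_new = 9.8 - 0.01 * 1.3 = 9.787
With lr=0.1: w_new = 9.8 - 0.1 * 1.3 = 9.67
Absolute difference = |9.787 - 9.67|
= 0.1170

0.1170


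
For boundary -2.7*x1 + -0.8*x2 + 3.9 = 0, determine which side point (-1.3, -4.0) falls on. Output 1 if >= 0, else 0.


Compute -2.7 * -1.3 + -0.8 * -4.0 + 3.9
= 3.51 + 3.2 + 3.9
= 10.61
Since 10.61 >= 0, the point is on the positive side.

1


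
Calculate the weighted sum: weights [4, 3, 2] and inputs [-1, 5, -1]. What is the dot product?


Element-wise products:
4 * -1 = -4
3 * 5 = 15
2 * -1 = -2
Sum = -4 + 15 + -2
= 9

9


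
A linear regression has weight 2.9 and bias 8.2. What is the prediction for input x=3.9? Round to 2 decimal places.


y = 2.9 * 3.9 + (8.2)
= 11.31 + (8.2)
= 19.51

19.51


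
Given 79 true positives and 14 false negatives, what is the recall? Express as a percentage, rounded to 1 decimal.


Recall = TP / (TP + FN) * 100
= 79 / (79 + 14)
= 79 / 93
= 0.8495
= 84.9%

84.9


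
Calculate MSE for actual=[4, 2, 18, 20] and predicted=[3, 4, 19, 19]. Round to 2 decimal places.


Differences: [1, -2, -1, 1]
Squared errors: [1, 4, 1, 1]
Sum of squared errors = 7
MSE = 7 / 4 = 1.75

1.75


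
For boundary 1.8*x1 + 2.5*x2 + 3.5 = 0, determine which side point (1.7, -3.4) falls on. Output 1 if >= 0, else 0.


Compute 1.8 * 1.7 + 2.5 * -3.4 + 3.5
= 3.06 + -8.5 + 3.5
= -1.94
Since -1.94 < 0, the point is on the negative side.

0


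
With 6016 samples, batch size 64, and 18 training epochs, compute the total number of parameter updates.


Iterations per epoch = 6016 / 64 = 94
Total updates = iterations_per_epoch * epochs
= 94 * 18
= 1692

1692


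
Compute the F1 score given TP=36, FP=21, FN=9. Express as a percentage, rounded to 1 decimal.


Precision = TP / (TP + FP) = 36 / 57 = 0.6316
Recall = TP / (TP + FN) = 36 / 45 = 0.8
F1 = 2 * P * R / (P + R)
= 2 * 0.6316 * 0.8 / (0.6316 + 0.8)
= 1.0105 / 1.4316
= 0.7059
As percentage: 70.6%

70.6


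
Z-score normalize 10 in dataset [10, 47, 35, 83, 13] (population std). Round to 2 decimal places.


Mean = (10 + 47 + 35 + 83 + 13) / 5 = 37.6
Variance = sum((x_i - mean)^2) / n = 704.64
Std = sqrt(704.64) = 26.5451
Z = (x - mean) / std
= (10 - 37.6) / 26.5451
= -27.6 / 26.5451
= -1.04

-1.04


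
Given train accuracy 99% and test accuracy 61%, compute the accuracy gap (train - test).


Gap = train_accuracy - test_accuracy
= 99 - 61
= 38%
This large gap strongly indicates overfitting.

38


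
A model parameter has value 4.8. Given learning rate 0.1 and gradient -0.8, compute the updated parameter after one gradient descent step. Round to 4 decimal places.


w_new = w_old - lr * gradient
= 4.8 - 0.1 * -0.8
= 4.8 - (-0.08)
= 4.8800

4.8800


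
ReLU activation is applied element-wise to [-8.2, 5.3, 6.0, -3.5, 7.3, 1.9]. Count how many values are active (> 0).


ReLU(x) = max(0, x) for each element:
ReLU(-8.2) = 0
ReLU(5.3) = 5.3
ReLU(6.0) = 6.0
ReLU(-3.5) = 0
ReLU(7.3) = 7.3
ReLU(1.9) = 1.9
Active neurons (>0): 4

4


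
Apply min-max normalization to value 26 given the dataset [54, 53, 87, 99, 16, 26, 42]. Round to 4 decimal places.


Min = 16, Max = 99
Range = 99 - 16 = 83
Scaled = (x - min) / (max - min)
= (26 - 16) / 83
= 10 / 83
= 0.1205

0.1205


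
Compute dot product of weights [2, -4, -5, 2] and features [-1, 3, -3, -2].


Element-wise products:
2 * -1 = -2
-4 * 3 = -12
-5 * -3 = 15
2 * -2 = -4
Sum = -2 + -12 + 15 + -4
= -3

-3


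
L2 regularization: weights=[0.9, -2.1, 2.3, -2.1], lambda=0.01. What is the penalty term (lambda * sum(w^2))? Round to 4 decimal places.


Squaring each weight:
0.9^2 = 0.81
(-2.1)^2 = 4.41
2.3^2 = 5.29
(-2.1)^2 = 4.41
Sum of squares = 14.92
Penalty = 0.01 * 14.92 = 0.1492

0.1492


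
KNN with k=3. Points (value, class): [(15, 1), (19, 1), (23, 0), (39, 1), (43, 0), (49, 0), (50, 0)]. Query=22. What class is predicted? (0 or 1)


Distances from query 22:
Point 23 (class 0): distance = 1
Point 19 (class 1): distance = 3
Point 15 (class 1): distance = 7
K=3 nearest neighbors: classes = [0, 1, 1]
Votes for class 1: 2 / 3
Majority vote => class 1

1


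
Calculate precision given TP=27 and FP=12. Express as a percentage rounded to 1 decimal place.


Precision = TP / (TP + FP) * 100
= 27 / (27 + 12)
= 27 / 39
= 0.6923
= 69.2%

69.2


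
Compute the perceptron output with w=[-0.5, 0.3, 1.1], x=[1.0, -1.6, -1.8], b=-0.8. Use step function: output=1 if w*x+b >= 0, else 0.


z = w . x + b
= -0.5*1.0 + 0.3*-1.6 + 1.1*-1.8 + -0.8
= -0.5 + -0.48 + -1.98 + -0.8
= -2.96 + -0.8
= -3.76
Since z = -3.76 < 0, output = 0

0


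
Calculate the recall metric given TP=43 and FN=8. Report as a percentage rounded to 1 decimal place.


Recall = TP / (TP + FN) * 100
= 43 / (43 + 8)
= 43 / 51
= 0.8431
= 84.3%

84.3


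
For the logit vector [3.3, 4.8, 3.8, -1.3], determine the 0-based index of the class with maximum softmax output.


Softmax is a monotonic transformation, so it preserves the argmax.
We need to find the index of the maximum logit.
Index 0: 3.3
Index 1: 4.8
Index 2: 3.8
Index 3: -1.3
Maximum logit = 4.8 at index 1

1


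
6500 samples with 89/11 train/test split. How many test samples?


Train samples = 6500 * 89% = 5785
Test samples = 6500 - 5785
= 715

715


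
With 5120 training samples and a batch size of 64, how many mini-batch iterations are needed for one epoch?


Iterations per epoch = dataset_size / batch_size
= 5120 / 64
= 80

80


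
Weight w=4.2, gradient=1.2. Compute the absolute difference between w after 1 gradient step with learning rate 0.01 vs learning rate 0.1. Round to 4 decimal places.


With lr=0.01: w_new = 4.2 - 0.01 * 1.2 = 4.188
With lr=0.1: w_new = 4.2 - 0.1 * 1.2 = 4.08
Absolute difference = |4.188 - 4.08|
= 0.1080

0.1080


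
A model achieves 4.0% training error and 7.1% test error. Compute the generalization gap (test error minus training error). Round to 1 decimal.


Generalization gap = test_error - train_error
= 7.1 - 4.0
= 3.1%
A moderate gap.

3.1


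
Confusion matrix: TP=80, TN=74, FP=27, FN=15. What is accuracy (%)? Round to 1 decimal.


Accuracy = (TP + TN) / (TP + TN + FP + FN) * 100
= (80 + 74) / (80 + 74 + 27 + 15)
= 154 / 196
= 0.7857
= 78.6%

78.6


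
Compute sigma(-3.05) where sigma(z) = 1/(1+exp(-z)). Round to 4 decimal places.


sigmoid(z) = 1 / (1 + exp(-z))
exp(-(-3.05)) = exp(3.05) = 21.1153
1 + 21.1153 = 22.1153
1 / 22.1153 = 0.0452

0.0452


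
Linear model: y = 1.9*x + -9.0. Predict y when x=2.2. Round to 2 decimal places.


y = 1.9 * 2.2 + (-9.0)
= 4.18 + (-9.0)
= -4.82

-4.82


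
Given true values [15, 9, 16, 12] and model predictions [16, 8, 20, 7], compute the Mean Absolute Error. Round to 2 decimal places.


Absolute errors: [1, 1, 4, 5]
Sum of absolute errors = 11
MAE = 11 / 4 = 2.75

2.75


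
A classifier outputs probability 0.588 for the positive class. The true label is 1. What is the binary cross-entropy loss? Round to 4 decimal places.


For y=1: Loss = -log(p)
= -log(0.588)
= -(-0.531)
= 0.5310

0.5310


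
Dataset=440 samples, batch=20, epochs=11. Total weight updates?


Iterations per epoch = 440 / 20 = 22
Total updates = iterations_per_epoch * epochs
= 22 * 11
= 242

242


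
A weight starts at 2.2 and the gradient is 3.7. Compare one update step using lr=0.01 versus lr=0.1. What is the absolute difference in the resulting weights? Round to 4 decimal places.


With lr=0.01: w_new = 2.2 - 0.01 * 3.7 = 2.163
With lr=0.1: w_new = 2.2 - 0.1 * 3.7 = 1.83
Absolute difference = |2.163 - 1.83|
= 0.3330

0.3330


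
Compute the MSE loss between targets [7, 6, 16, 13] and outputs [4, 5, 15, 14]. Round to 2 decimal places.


Differences: [3, 1, 1, -1]
Squared errors: [9, 1, 1, 1]
Sum of squared errors = 12
MSE = 12 / 4 = 3.00

3.00


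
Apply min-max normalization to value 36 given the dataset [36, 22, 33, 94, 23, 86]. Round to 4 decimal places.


Min = 22, Max = 94
Range = 94 - 22 = 72
Scaled = (x - min) / (max - min)
= (36 - 22) / 72
= 14 / 72
= 0.1944

0.1944


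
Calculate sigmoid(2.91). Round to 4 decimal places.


sigmoid(z) = 1 / (1 + exp(-z))
exp(-(2.91)) = exp(-2.91) = 0.0545
1 + 0.0545 = 1.0545
1 / 1.0545 = 0.9483

0.9483


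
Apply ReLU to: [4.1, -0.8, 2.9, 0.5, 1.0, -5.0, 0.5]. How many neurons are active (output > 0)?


ReLU(x) = max(0, x) for each element:
ReLU(4.1) = 4.1
ReLU(-0.8) = 0
ReLU(2.9) = 2.9
ReLU(0.5) = 0.5
ReLU(1.0) = 1.0
ReLU(-5.0) = 0
ReLU(0.5) = 0.5
Active neurons (>0): 5

5


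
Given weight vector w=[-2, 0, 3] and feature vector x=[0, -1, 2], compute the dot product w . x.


Element-wise products:
-2 * 0 = 0
0 * -1 = 0
3 * 2 = 6
Sum = 0 + 0 + 6
= 6

6


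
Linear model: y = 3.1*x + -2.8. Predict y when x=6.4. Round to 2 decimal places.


y = 3.1 * 6.4 + (-2.8)
= 19.84 + (-2.8)
= 17.04

17.04


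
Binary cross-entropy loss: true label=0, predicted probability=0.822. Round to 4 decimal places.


For y=0: Loss = -log(1-p)
= -log(1 - 0.822)
= -log(0.178)
= -(-1.726)
= 1.7260

1.7260


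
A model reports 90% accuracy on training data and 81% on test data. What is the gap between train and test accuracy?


Gap = train_accuracy - test_accuracy
= 90 - 81
= 9%
This moderate gap may indicate mild overfitting.

9


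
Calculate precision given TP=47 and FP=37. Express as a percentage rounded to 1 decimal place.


Precision = TP / (TP + FP) * 100
= 47 / (47 + 37)
= 47 / 84
= 0.5595
= 56.0%

56.0


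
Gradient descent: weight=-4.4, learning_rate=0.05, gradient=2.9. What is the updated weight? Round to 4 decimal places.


w_new = w_old - lr * gradient
= -4.4 - 0.05 * 2.9
= -4.4 - (0.145)
= -4.5450

-4.5450


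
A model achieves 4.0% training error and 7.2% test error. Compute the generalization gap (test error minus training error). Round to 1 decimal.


Generalization gap = test_error - train_error
= 7.2 - 4.0
= 3.2%
A moderate gap.

3.2


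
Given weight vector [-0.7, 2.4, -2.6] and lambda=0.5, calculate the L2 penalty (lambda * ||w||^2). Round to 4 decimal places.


Squaring each weight:
(-0.7)^2 = 0.49
2.4^2 = 5.76
(-2.6)^2 = 6.76
Sum of squares = 13.01
Penalty = 0.5 * 13.01 = 6.5050

6.5050


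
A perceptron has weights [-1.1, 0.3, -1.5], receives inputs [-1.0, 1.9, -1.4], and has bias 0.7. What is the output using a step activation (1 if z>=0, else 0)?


z = w . x + b
= -1.1*-1.0 + 0.3*1.9 + -1.5*-1.4 + 0.7
= 1.1 + 0.57 + 2.1 + 0.7
= 3.77 + 0.7
= 4.47
Since z = 4.47 >= 0, output = 1

1


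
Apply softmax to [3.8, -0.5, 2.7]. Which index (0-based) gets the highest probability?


Softmax is a monotonic transformation, so it preserves the argmax.
We need to find the index of the maximum logit.
Index 0: 3.8
Index 1: -0.5
Index 2: 2.7
Maximum logit = 3.8 at index 0

0


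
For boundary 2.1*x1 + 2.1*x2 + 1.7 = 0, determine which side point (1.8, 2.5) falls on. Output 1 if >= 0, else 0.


Compute 2.1 * 1.8 + 2.1 * 2.5 + 1.7
= 3.78 + 5.25 + 1.7
= 10.73
Since 10.73 >= 0, the point is on the positive side.

1


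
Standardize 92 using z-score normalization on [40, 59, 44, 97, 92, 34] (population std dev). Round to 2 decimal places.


Mean = (40 + 59 + 44 + 97 + 92 + 34) / 6 = 61.0
Variance = sum((x_i - mean)^2) / n = 620.0
Std = sqrt(620.0) = 24.8998
Z = (x - mean) / std
= (92 - 61.0) / 24.8998
= 31.0 / 24.8998
= 1.24

1.24


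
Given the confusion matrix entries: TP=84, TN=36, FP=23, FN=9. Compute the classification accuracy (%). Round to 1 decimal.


Accuracy = (TP + TN) / (TP + TN + FP + FN) * 100
= (84 + 36) / (84 + 36 + 23 + 9)
= 120 / 152
= 0.7895
= 78.9%

78.9


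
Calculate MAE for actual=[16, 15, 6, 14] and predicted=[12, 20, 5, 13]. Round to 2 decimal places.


Absolute errors: [4, 5, 1, 1]
Sum of absolute errors = 11
MAE = 11 / 4 = 2.75

2.75


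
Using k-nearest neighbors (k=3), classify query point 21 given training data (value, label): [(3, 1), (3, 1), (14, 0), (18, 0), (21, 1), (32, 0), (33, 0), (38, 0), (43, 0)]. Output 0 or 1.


Distances from query 21:
Point 21 (class 1): distance = 0
Point 18 (class 0): distance = 3
Point 14 (class 0): distance = 7
K=3 nearest neighbors: classes = [1, 0, 0]
Votes for class 1: 1 / 3
Majority vote => class 0

0


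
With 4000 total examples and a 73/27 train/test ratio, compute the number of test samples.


Train samples = 4000 * 73% = 2920
Test samples = 4000 - 2920
= 1080

1080


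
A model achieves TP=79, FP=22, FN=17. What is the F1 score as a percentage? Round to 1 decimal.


Precision = TP / (TP + FP) = 79 / 101 = 0.7822
Recall = TP / (TP + FN) = 79 / 96 = 0.8229
F1 = 2 * P * R / (P + R)
= 2 * 0.7822 * 0.8229 / (0.7822 + 0.8229)
= 1.2873 / 1.6051
= 0.802
As percentage: 80.2%

80.2


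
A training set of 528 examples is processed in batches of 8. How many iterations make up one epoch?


Iterations per epoch = dataset_size / batch_size
= 528 / 8
= 66

66


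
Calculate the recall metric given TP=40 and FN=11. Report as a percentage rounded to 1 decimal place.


Recall = TP / (TP + FN) * 100
= 40 / (40 + 11)
= 40 / 51
= 0.7843
= 78.4%

78.4


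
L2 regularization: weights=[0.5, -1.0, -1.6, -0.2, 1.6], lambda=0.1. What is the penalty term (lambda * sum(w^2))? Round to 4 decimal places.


Squaring each weight:
0.5^2 = 0.25
(-1.0)^2 = 1.0
(-1.6)^2 = 2.56
(-0.2)^2 = 0.04
1.6^2 = 2.56
Sum of squares = 6.41
Penalty = 0.1 * 6.41 = 0.6410

0.6410


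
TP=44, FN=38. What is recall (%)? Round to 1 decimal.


Recall = TP / (TP + FN) * 100
= 44 / (44 + 38)
= 44 / 82
= 0.5366
= 53.7%

53.7


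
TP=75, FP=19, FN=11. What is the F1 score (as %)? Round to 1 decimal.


Precision = TP / (TP + FP) = 75 / 94 = 0.7979
Recall = TP / (TP + FN) = 75 / 86 = 0.8721
F1 = 2 * P * R / (P + R)
= 2 * 0.7979 * 0.8721 / (0.7979 + 0.8721)
= 1.3916 / 1.67
= 0.8333
As percentage: 83.3%

83.3


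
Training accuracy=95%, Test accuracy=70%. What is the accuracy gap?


Gap = train_accuracy - test_accuracy
= 95 - 70
= 25%
This large gap strongly indicates overfitting.

25


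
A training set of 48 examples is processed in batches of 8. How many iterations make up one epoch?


Iterations per epoch = dataset_size / batch_size
= 48 / 8
= 6

6


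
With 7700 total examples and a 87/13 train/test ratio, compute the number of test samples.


Train samples = 7700 * 87% = 6699
Test samples = 7700 - 6699
= 1001

1001


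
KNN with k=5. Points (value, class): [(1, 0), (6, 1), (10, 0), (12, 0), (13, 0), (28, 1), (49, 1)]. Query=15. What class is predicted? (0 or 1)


Distances from query 15:
Point 13 (class 0): distance = 2
Point 12 (class 0): distance = 3
Point 10 (class 0): distance = 5
Point 6 (class 1): distance = 9
Point 28 (class 1): distance = 13
K=5 nearest neighbors: classes = [0, 0, 0, 1, 1]
Votes for class 1: 2 / 5
Majority vote => class 0

0


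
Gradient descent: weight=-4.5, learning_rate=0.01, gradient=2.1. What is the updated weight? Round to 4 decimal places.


w_new = w_old - lr * gradient
= -4.5 - 0.01 * 2.1
= -4.5 - (0.021)
= -4.5210

-4.5210


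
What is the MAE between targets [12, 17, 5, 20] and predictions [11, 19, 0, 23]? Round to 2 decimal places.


Absolute errors: [1, 2, 5, 3]
Sum of absolute errors = 11
MAE = 11 / 4 = 2.75

2.75


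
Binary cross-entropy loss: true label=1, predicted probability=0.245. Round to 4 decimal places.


For y=1: Loss = -log(p)
= -log(0.245)
= -(-1.4065)
= 1.4065

1.4065


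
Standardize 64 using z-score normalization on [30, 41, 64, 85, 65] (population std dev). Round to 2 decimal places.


Mean = (30 + 41 + 64 + 85 + 65) / 5 = 57.0
Variance = sum((x_i - mean)^2) / n = 376.4
Std = sqrt(376.4) = 19.401
Z = (x - mean) / std
= (64 - 57.0) / 19.401
= 7.0 / 19.401
= 0.36

0.36


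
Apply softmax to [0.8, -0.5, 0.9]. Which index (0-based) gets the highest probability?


Softmax is a monotonic transformation, so it preserves the argmax.
We need to find the index of the maximum logit.
Index 0: 0.8
Index 1: -0.5
Index 2: 0.9
Maximum logit = 0.9 at index 2

2


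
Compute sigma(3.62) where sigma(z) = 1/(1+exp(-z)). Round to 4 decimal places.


sigmoid(z) = 1 / (1 + exp(-z))
exp(-(3.62)) = exp(-3.62) = 0.0268
1 + 0.0268 = 1.0268
1 / 1.0268 = 0.9739

0.9739


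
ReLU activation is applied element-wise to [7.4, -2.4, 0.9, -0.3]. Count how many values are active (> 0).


ReLU(x) = max(0, x) for each element:
ReLU(7.4) = 7.4
ReLU(-2.4) = 0
ReLU(0.9) = 0.9
ReLU(-0.3) = 0
Active neurons (>0): 2

2


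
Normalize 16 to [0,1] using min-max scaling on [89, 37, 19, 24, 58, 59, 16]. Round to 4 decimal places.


Min = 16, Max = 89
Range = 89 - 16 = 73
Scaled = (x - min) / (max - min)
= (16 - 16) / 73
= 0 / 73
= 0.0000

0.0000


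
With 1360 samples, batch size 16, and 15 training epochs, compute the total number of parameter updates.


Iterations per epoch = 1360 / 16 = 85
Total updates = iterations_per_epoch * epochs
= 85 * 15
= 1275

1275


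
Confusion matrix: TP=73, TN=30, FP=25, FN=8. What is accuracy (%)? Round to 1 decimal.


Accuracy = (TP + TN) / (TP + TN + FP + FN) * 100
= (73 + 30) / (73 + 30 + 25 + 8)
= 103 / 136
= 0.7574
= 75.7%

75.7


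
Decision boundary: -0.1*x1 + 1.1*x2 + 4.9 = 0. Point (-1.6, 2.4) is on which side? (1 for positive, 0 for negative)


Compute -0.1 * -1.6 + 1.1 * 2.4 + 4.9
= 0.16 + 2.64 + 4.9
= 7.7
Since 7.7 >= 0, the point is on the positive side.

1


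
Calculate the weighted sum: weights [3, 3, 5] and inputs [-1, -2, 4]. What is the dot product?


Element-wise products:
3 * -1 = -3
3 * -2 = -6
5 * 4 = 20
Sum = -3 + -6 + 20
= 11

11


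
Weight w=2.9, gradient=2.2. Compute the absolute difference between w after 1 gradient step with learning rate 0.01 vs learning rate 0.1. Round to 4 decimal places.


With lr=0.01: w_new = 2.9 - 0.01 * 2.2 = 2.878
With lr=0.1: w_new = 2.9 - 0.1 * 2.2 = 2.68
Absolute difference = |2.878 - 2.68|
= 0.1980

0.1980


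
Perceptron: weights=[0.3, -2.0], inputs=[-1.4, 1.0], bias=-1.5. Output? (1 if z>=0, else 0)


z = w . x + b
= 0.3*-1.4 + -2.0*1.0 + -1.5
= -0.42 + -2.0 + -1.5
= -2.42 + -1.5
= -3.92
Since z = -3.92 < 0, output = 0

0


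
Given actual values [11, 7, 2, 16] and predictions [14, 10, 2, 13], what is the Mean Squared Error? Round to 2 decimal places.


Differences: [-3, -3, 0, 3]
Squared errors: [9, 9, 0, 9]
Sum of squared errors = 27
MSE = 27 / 4 = 6.75

6.75


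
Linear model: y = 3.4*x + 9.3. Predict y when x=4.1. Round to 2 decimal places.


y = 3.4 * 4.1 + (9.3)
= 13.94 + (9.3)
= 23.24

23.24


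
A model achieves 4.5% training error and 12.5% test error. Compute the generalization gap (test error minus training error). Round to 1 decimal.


Generalization gap = test_error - train_error
= 12.5 - 4.5
= 8.0%
A moderate gap.

8.0


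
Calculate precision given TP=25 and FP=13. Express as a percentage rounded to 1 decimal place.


Precision = TP / (TP + FP) * 100
= 25 / (25 + 13)
= 25 / 38
= 0.6579
= 65.8%

65.8


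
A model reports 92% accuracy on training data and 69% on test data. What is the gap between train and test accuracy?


Gap = train_accuracy - test_accuracy
= 92 - 69
= 23%
This large gap strongly indicates overfitting.

23


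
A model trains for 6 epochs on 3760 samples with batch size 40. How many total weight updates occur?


Iterations per epoch = 3760 / 40 = 94
Total updates = iterations_per_epoch * epochs
= 94 * 6
= 564

564


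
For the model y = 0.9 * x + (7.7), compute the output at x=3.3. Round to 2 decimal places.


y = 0.9 * 3.3 + (7.7)
= 2.97 + (7.7)
= 10.67

10.67


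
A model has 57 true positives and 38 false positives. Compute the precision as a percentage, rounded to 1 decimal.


Precision = TP / (TP + FP) * 100
= 57 / (57 + 38)
= 57 / 95
= 0.6
= 60.0%

60.0


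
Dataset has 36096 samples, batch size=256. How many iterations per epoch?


Iterations per epoch = dataset_size / batch_size
= 36096 / 256
= 141

141


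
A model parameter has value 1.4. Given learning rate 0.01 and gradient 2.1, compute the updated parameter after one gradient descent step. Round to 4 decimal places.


w_new = w_old - lr * gradient
= 1.4 - 0.01 * 2.1
= 1.4 - (0.021)
= 1.3790

1.3790
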